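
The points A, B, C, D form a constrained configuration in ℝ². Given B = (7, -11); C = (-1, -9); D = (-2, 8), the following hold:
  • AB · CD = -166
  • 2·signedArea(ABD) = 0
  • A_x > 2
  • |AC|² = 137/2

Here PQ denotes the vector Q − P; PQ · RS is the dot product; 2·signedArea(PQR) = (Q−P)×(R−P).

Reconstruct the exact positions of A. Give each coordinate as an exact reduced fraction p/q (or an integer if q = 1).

A = (5/2, -3/2)

1. A_x = 5/2  [2·signedArea(ABD) = 0 ∩ AB · CD = -166]
2. A_y = -3/2  [2·signedArea(ABD) = 0 ∩ AB · CD = -166]
   → A = (5/2, -3/2)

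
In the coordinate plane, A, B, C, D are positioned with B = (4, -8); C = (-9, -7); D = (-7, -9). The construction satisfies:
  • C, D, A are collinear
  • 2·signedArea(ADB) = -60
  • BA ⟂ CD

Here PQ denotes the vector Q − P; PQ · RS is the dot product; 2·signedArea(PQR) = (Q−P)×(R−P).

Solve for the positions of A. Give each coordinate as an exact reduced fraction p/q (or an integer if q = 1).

A = (-2, -14)

1. A_x = -2  [C, D, A are collinear ∩ BA ⟂ CD]
2. A_y = -14  [C, D, A are collinear ∩ BA ⟂ CD]
   → A = (-2, -14)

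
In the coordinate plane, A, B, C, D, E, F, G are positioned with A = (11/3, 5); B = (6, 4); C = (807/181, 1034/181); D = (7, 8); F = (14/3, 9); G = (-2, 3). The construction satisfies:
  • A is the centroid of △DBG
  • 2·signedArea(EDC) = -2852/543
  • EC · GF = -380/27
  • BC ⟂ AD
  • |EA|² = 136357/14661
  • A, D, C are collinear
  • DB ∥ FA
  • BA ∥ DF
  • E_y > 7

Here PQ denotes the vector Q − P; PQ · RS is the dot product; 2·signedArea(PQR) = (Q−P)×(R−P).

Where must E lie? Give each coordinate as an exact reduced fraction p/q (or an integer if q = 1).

1. E_x = 7489/1629  [EC · GF = -380/27 ∩ 2·signedArea(EDC) = -2852/543]
2. E_y = 4292/543  [EC · GF = -380/27 ∩ 2·signedArea(EDC) = -2852/543]
   → E = (7489/1629, 4292/543)

E = (7489/1629, 4292/543)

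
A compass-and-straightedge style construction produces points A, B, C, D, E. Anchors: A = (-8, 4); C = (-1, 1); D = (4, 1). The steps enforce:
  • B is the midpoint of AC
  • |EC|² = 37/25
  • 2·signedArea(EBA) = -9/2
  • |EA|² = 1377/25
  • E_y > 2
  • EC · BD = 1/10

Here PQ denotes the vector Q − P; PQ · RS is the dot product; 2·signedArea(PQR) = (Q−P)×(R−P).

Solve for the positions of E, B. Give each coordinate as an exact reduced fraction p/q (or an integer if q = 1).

1. B_x = -9/2  [B is the midpoint of AC]
2. B_y = 5/2  [B is the midpoint of AC]
   → B = (-9/2, 5/2)
3. E_x = -4/5  [EC · BD = 1/10 ∩ 2·signedArea(EBA) = -9/2]
4. E_y = 11/5  [EC · BD = 1/10 ∩ 2·signedArea(EBA) = -9/2]
   → E = (-4/5, 11/5)

B = (-9/2, 5/2)
E = (-4/5, 11/5)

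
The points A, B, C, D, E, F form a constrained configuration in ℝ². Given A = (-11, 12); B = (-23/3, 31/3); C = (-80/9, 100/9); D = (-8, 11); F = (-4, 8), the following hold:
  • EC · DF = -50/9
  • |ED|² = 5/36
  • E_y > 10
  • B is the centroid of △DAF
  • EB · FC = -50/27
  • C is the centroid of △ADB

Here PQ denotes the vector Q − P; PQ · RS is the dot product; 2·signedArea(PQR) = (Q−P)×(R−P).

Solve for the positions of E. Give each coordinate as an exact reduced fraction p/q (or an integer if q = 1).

1. E_x = -47/6  [EB · FC = -50/27 ∩ EC · DF = -50/9]
2. E_y = 32/3  [EB · FC = -50/27 ∩ EC · DF = -50/9]
   → E = (-47/6, 32/3)

E = (-47/6, 32/3)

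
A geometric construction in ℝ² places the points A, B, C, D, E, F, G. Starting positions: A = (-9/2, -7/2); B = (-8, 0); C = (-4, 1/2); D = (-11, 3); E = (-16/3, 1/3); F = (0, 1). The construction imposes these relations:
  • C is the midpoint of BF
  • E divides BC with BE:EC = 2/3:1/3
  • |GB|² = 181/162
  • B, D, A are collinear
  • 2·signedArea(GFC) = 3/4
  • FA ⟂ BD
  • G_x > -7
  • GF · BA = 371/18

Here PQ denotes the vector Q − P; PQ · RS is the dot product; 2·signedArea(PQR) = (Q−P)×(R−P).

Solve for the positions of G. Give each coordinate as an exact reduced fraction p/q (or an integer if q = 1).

1. G_x = -125/18  [2·signedArea(GFC) = 3/4 ∩ GF · BA = 371/18]
2. G_y = -1/18  [2·signedArea(GFC) = 3/4 ∩ GF · BA = 371/18]
   → G = (-125/18, -1/18)

G = (-125/18, -1/18)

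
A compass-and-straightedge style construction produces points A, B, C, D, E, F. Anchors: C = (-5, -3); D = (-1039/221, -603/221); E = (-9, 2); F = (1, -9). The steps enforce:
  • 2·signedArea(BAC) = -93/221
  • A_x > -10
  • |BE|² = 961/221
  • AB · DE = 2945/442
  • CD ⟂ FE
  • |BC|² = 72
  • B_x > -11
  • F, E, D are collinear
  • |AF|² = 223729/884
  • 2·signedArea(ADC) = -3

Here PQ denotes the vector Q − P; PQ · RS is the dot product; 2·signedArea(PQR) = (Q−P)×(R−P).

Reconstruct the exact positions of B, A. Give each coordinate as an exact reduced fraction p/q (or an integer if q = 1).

A = (-2144/221, 1225/442)
B = (-2299/221, 783/221)

1. A_x = -2144/221  [line 60/221·x + -66/221·y + 45/13 = 0 ∩ |AF|² = 223729/884]
2. A_y = 1225/442  [line 60/221·x + -66/221·y + 45/13 = 0 ∩ |AF|² = 223729/884]
   → A = (-2144/221, 1225/442)
3. B_x = -2299/221  [2·signedArea(BAC) = -93/221 ∩ AB · DE = 2945/442]
4. B_y = 783/221  [2·signedArea(BAC) = -93/221 ∩ AB · DE = 2945/442]
   → B = (-2299/221, 783/221)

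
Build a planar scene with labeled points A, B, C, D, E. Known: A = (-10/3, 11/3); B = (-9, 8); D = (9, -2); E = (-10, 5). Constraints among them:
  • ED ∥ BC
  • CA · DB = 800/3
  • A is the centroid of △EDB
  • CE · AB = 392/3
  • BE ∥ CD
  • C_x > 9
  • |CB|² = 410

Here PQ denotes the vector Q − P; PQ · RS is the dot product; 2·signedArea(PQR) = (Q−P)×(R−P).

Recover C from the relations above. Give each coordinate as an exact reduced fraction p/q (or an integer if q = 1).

1. C_x = 10  [BE ∥ CD ∩ ED ∥ BC]
2. C_y = 1  [BE ∥ CD ∩ ED ∥ BC]
   → C = (10, 1)

C = (10, 1)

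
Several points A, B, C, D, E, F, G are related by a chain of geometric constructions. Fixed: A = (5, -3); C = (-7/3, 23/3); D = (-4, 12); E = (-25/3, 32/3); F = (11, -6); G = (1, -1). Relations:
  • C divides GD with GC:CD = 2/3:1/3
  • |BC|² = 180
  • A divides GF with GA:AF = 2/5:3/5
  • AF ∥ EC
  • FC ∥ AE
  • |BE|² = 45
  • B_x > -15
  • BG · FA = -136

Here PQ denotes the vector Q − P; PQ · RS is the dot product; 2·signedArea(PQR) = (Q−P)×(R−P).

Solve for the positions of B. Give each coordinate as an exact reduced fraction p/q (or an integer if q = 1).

1. B_x = -43/3  [line 6·x + -3·y + 127 = 0 ∩ |BE|² = 45]
2. B_y = 41/3  [line 6·x + -3·y + 127 = 0 ∩ |BE|² = 45]
   → B = (-43/3, 41/3)

B = (-43/3, 41/3)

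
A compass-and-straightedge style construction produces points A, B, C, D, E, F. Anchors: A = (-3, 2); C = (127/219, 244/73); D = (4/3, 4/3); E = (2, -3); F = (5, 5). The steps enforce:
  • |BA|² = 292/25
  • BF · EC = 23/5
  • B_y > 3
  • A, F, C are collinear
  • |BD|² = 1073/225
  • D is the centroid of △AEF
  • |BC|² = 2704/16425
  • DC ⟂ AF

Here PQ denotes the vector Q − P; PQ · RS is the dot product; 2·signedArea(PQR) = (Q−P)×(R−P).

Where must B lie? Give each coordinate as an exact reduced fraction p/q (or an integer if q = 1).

1. B_x = 1/5  [line 311/219·x + -463/73·y + 21913/1095 = 0 ∩ |BA|² = 292/25]
2. B_y = 16/5  [line 311/219·x + -463/73·y + 21913/1095 = 0 ∩ |BA|² = 292/25]
   → B = (1/5, 16/5)

B = (1/5, 16/5)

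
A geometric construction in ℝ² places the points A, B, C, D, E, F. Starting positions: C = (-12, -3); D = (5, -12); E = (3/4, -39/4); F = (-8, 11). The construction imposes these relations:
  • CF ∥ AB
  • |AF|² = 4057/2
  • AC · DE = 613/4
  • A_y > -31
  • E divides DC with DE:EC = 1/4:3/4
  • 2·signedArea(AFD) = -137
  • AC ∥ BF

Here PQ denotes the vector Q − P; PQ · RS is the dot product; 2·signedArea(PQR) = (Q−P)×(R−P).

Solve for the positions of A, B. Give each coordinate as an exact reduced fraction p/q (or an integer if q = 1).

1. A_x = 19/2  [2·signedArea(AFD) = -137 ∩ AC · DE = 613/4]
2. A_y = -61/2  [2·signedArea(AFD) = -137 ∩ AC · DE = 613/4]
   → A = (19/2, -61/2)
3. B_x = 27/2  [AC ∥ BF ∩ CF ∥ AB]
4. B_y = -33/2  [AC ∥ BF ∩ CF ∥ AB]
   → B = (27/2, -33/2)

A = (19/2, -61/2)
B = (27/2, -33/2)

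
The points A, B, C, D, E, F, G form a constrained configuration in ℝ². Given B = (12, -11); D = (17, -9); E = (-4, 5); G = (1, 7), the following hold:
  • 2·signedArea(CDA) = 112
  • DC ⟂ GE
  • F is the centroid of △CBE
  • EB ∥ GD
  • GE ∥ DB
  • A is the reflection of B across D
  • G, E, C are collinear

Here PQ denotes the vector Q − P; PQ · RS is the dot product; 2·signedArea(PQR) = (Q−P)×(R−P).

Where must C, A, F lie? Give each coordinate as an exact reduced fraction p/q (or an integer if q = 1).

A = (22, -7)
C = (269/29, 299/29)
F = (167/29, 125/87)

1. C_x = 269/29  [G, E, C are collinear ∩ DC ⟂ GE]
2. C_y = 299/29  [G, E, C are collinear ∩ DC ⟂ GE]
   → C = (269/29, 299/29)
3. A_x = 22  [A is the reflection of B across D]
4. A_y = -7  [A is the reflection of B across D]
   → A = (22, -7)
5. F_x = 167/29  [F is the centroid of △CBE]
6. F_y = 125/87  [F is the centroid of △CBE]
   → F = (167/29, 125/87)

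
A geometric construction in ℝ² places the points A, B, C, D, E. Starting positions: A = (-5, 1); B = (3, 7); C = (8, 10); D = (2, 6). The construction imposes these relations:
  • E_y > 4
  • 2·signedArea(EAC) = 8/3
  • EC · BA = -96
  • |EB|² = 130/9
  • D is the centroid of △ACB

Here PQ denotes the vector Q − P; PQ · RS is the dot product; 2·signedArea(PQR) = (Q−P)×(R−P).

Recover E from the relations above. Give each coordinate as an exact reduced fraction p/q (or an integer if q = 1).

1. E_x = 0  [2·signedArea(EAC) = 8/3 ∩ EC · BA = -96]
2. E_y = 14/3  [2·signedArea(EAC) = 8/3 ∩ EC · BA = -96]
   → E = (0, 14/3)

E = (0, 14/3)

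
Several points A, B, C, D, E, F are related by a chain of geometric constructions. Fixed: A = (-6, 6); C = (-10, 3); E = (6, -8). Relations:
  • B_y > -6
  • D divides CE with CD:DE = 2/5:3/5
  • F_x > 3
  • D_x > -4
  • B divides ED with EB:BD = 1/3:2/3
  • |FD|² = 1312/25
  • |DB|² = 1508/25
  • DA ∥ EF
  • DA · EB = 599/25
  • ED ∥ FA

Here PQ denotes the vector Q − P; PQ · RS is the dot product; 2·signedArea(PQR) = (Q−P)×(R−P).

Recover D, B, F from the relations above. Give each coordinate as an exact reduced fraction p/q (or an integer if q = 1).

1. D_x = -18/5  [D divides CE with CD:DE = 2/5:3/5]
2. D_y = -7/5  [D divides CE with CD:DE = 2/5:3/5]
   → D = (-18/5, -7/5)
3. B_x = 14/5  [B divides ED with EB:BD = 1/3:2/3]
4. B_y = -29/5  [B divides ED with EB:BD = 1/3:2/3]
   → B = (14/5, -29/5)
5. F_x = 18/5  [ED ∥ FA ∩ DA ∥ EF]
6. F_y = -3/5  [ED ∥ FA ∩ DA ∥ EF]
   → F = (18/5, -3/5)

B = (14/5, -29/5)
D = (-18/5, -7/5)
F = (18/5, -3/5)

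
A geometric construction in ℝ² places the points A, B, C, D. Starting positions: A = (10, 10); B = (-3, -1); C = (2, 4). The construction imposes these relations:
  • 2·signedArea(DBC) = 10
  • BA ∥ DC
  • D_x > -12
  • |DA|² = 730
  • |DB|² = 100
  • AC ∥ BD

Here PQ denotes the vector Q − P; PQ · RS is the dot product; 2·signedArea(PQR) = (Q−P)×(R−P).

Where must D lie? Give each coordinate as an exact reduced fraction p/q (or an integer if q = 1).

1. D_x = -11  [BA ∥ DC ∩ AC ∥ BD]
2. D_y = -7  [BA ∥ DC ∩ AC ∥ BD]
   → D = (-11, -7)

D = (-11, -7)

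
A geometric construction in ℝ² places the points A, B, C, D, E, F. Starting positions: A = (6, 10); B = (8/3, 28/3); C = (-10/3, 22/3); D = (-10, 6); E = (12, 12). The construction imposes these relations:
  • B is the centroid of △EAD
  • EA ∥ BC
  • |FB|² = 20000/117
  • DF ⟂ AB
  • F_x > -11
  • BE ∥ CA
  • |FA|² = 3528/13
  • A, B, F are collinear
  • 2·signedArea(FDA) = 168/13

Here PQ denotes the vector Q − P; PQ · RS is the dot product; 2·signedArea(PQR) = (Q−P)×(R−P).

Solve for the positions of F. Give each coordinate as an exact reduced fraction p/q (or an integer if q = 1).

F = (-132/13, 88/13)

1. F_x = -132/13  [A, B, F are collinear ∩ DF ⟂ AB]
2. F_y = 88/13  [A, B, F are collinear ∩ DF ⟂ AB]
   → F = (-132/13, 88/13)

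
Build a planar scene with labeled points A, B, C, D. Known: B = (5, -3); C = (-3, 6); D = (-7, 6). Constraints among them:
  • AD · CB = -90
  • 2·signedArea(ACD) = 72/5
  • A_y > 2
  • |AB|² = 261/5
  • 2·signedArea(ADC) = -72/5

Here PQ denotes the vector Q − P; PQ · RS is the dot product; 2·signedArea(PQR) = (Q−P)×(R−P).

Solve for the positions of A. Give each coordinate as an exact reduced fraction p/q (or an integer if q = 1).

1. A_x = 1/5  [2·signedArea(ACD) = 72/5 ∩ AD · CB = -90]
2. A_y = 12/5  [2·signedArea(ACD) = 72/5 ∩ AD · CB = -90]
   → A = (1/5, 12/5)

A = (1/5, 12/5)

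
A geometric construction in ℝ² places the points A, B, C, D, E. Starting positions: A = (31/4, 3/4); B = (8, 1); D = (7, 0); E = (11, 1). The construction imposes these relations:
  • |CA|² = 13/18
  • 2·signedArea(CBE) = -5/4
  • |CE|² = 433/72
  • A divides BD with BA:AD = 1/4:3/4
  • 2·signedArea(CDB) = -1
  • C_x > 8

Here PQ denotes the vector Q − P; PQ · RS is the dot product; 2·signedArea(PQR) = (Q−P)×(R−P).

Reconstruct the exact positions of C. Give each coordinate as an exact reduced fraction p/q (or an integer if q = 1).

C = (103/12, 7/12)

1. C_x = 103/12  [2·signedArea(CBE) = -5/4 ∩ 2·signedArea(CDB) = -1]
2. C_y = 7/12  [2·signedArea(CBE) = -5/4 ∩ 2·signedArea(CDB) = -1]
   → C = (103/12, 7/12)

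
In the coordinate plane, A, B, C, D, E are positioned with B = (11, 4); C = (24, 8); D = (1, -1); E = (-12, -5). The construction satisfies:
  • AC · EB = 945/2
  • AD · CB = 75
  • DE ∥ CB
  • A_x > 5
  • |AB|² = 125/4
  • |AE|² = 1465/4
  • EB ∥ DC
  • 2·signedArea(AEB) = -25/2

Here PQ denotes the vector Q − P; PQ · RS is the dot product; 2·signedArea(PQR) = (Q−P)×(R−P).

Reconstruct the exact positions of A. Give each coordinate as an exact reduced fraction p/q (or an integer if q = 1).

A = (6, 3/2)

1. A_x = 6  [2·signedArea(AEB) = -25/2 ∩ AD · CB = 75]
2. A_y = 3/2  [2·signedArea(AEB) = -25/2 ∩ AD · CB = 75]
   → A = (6, 3/2)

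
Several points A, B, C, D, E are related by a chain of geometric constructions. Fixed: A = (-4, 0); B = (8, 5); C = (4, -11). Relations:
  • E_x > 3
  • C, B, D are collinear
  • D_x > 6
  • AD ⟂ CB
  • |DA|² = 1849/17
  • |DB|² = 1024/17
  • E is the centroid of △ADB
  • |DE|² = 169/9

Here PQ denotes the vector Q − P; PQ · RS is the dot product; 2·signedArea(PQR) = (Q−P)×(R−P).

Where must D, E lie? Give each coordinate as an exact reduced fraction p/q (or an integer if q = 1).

D = (104/17, -43/17)
E = (172/51, 14/17)

1. D_x = 104/17  [C, B, D are collinear ∩ AD ⟂ CB]
2. D_y = -43/17  [C, B, D are collinear ∩ AD ⟂ CB]
   → D = (104/17, -43/17)
3. E_x = 172/51  [E is the centroid of △ADB]
4. E_y = 14/17  [E is the centroid of △ADB]
   → E = (172/51, 14/17)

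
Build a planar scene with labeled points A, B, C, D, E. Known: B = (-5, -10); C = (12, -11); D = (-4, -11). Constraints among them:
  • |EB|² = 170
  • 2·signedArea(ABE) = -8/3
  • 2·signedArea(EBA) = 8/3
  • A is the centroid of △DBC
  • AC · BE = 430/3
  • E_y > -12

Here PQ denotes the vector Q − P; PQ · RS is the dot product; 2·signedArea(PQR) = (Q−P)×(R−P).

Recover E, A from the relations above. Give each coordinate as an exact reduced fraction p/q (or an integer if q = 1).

1. A_x = 1  [A is the centroid of △DBC]
2. A_y = -32/3  [A is the centroid of △DBC]
   → A = (1, -32/3)
3. E_x = 8  [2·signedArea(EBA) = 8/3 ∩ AC · BE = 430/3]
4. E_y = -11  [2·signedArea(EBA) = 8/3 ∩ AC · BE = 430/3]
   → E = (8, -11)

A = (1, -32/3)
E = (8, -11)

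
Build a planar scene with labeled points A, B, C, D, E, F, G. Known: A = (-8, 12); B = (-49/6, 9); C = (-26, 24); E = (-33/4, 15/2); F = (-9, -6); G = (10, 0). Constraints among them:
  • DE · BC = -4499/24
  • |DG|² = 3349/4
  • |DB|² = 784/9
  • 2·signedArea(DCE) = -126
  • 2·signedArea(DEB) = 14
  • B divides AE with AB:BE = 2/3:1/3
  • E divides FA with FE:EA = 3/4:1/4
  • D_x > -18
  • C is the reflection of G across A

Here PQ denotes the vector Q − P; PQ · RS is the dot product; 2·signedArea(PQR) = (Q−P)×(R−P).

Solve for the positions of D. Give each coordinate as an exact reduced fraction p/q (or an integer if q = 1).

1. D_x = -35/2  [DE · BC = -4499/24 ∩ 2·signedArea(DEB) = 14]
2. D_y = 9  [DE · BC = -4499/24 ∩ 2·signedArea(DEB) = 14]
   → D = (-35/2, 9)

D = (-35/2, 9)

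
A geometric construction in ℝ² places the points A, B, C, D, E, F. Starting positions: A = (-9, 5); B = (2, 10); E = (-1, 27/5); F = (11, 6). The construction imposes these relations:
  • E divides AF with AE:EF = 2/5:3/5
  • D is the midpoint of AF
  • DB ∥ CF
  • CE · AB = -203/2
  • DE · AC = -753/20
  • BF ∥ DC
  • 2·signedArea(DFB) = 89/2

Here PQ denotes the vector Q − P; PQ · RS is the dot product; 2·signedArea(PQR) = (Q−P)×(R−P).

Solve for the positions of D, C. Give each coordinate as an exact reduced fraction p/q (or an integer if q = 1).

C = (10, 3/2)
D = (1, 11/2)

1. D_x = 1  [D is the midpoint of AF]
2. D_y = 11/2  [D is the midpoint of AF]
   → D = (1, 11/2)
3. C_x = 10  [DB ∥ CF ∩ BF ∥ DC]
4. C_y = 3/2  [DB ∥ CF ∩ BF ∥ DC]
   → C = (10, 3/2)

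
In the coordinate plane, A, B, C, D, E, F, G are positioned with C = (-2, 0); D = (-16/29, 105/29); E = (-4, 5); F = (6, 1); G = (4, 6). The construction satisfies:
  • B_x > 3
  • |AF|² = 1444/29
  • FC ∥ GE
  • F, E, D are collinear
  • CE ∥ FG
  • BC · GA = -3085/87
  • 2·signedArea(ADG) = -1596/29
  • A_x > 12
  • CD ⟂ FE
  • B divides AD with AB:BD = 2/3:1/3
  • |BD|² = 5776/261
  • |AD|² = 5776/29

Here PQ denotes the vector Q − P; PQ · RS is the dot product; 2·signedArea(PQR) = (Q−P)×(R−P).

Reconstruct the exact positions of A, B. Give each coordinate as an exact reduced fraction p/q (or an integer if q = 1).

1. A_x = 364/29  [line -69/29·x + 132/29·y + 1080/29 = 0 ∩ |AD|² = 5776/29]
2. A_y = -47/29  [line -69/29·x + 132/29·y + 1080/29 = 0 ∩ |AD|² = 5776/29]
   → A = (364/29, -47/29)
3. B_x = 332/87  [B divides AD with AB:BD = 2/3:1/3]
4. B_y = 163/87  [B divides AD with AB:BD = 2/3:1/3]
   → B = (332/87, 163/87)

A = (364/29, -47/29)
B = (332/87, 163/87)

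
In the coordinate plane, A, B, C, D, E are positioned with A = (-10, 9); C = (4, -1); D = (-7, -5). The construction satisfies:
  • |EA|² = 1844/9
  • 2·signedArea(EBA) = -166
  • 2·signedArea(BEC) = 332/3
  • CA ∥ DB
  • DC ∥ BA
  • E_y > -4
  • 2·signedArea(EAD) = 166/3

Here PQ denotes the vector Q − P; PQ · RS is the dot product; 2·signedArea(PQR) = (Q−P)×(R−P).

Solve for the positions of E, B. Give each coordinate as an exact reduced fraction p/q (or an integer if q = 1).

B = (-21, 5)
E = (-10/3, -11/3)

1. B_x = -21  [DC ∥ BA ∩ CA ∥ DB]
2. B_y = 5  [DC ∥ BA ∩ CA ∥ DB]
   → B = (-21, 5)
3. E_x = -10/3  [2·signedArea(EAD) = 166/3 ∩ 2·signedArea(EBA) = -166]
4. E_y = -11/3  [2·signedArea(EAD) = 166/3 ∩ 2·signedArea(EBA) = -166]
   → E = (-10/3, -11/3)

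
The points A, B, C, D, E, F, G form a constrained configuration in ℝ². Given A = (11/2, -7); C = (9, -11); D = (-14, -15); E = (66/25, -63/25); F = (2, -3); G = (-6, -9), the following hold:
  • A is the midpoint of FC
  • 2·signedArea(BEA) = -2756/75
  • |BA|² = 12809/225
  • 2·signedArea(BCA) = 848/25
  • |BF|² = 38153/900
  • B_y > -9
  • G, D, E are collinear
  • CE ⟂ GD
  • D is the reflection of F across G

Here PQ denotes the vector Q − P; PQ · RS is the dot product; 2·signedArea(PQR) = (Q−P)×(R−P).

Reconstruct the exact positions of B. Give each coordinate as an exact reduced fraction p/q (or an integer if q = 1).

1. B_x = -293/150  [2·signedArea(BCA) = 848/25 ∩ 2·signedArea(BEA) = -2756/75]
2. B_y = -613/75  [2·signedArea(BCA) = 848/25 ∩ 2·signedArea(BEA) = -2756/75]
   → B = (-293/150, -613/75)

B = (-293/150, -613/75)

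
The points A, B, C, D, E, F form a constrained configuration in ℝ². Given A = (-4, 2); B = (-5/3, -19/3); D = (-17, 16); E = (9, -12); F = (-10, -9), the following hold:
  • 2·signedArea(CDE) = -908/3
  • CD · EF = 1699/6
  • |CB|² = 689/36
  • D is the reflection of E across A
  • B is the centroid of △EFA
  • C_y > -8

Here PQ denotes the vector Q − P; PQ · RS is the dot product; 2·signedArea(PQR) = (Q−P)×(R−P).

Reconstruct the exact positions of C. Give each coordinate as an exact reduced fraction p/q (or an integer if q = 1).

1. C_x = -35/6  [CD · EF = 1699/6 ∩ 2·signedArea(CDE) = -908/3]
2. C_y = -23/3  [CD · EF = 1699/6 ∩ 2·signedArea(CDE) = -908/3]
   → C = (-35/6, -23/3)

C = (-35/6, -23/3)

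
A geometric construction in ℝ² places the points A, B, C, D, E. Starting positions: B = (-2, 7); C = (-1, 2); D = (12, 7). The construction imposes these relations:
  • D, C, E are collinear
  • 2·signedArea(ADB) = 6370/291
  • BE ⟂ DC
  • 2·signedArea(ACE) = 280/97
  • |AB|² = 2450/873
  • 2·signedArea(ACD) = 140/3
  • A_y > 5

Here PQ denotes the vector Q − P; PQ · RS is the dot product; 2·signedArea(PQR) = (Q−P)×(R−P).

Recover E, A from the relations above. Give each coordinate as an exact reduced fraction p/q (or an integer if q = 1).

A = (-407/291, 1582/291)
E = (-19/97, 224/97)

1. E_x = -19/97  [D, C, E are collinear ∩ BE ⟂ DC]
2. E_y = 224/97  [D, C, E are collinear ∩ BE ⟂ DC]
   → E = (-19/97, 224/97)
3. A_x = -407/291  [2·signedArea(ADB) = 6370/291 ∩ 2·signedArea(ACE) = 280/97]
4. A_y = 1582/291  [2·signedArea(ADB) = 6370/291 ∩ 2·signedArea(ACE) = 280/97]
   → A = (-407/291, 1582/291)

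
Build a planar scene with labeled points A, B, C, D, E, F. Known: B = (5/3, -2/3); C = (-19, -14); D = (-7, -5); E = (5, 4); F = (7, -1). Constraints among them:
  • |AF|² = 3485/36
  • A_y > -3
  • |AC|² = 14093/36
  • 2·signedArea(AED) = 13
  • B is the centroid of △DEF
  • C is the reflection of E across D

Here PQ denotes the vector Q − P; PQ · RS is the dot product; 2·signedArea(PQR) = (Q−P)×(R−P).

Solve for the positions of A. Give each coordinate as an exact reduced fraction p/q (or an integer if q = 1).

A = (-8/3, -17/6)

1. A_x = -8/3  [line 9·x + -12·y + -10 = 0 ∩ |AC|² = 14093/36]
2. A_y = -17/6  [line 9·x + -12·y + -10 = 0 ∩ |AC|² = 14093/36]
   → A = (-8/3, -17/6)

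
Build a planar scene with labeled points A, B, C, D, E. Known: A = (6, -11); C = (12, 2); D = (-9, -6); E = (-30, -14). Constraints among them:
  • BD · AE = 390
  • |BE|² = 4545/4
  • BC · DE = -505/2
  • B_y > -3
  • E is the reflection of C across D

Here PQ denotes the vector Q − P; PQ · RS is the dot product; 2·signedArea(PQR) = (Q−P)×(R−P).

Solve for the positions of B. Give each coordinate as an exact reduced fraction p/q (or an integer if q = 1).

1. B_x = 3/2  [BC · DE = -505/2 ∩ BD · AE = 390]
2. B_y = -2  [BC · DE = -505/2 ∩ BD · AE = 390]
   → B = (3/2, -2)

B = (3/2, -2)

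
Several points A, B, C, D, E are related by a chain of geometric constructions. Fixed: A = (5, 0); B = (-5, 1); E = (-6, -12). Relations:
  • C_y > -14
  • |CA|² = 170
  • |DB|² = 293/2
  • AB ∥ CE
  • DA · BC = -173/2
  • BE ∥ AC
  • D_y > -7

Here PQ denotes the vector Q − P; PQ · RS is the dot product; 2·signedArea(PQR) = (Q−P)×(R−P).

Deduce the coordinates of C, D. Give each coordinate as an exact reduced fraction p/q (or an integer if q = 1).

1. C_x = 4  [AB ∥ CE ∩ BE ∥ AC]
2. C_y = -13  [AB ∥ CE ∩ BE ∥ AC]
   → C = (4, -13)
3. D_x = 9/2  [line -9·x + 14·y + 263/2 = 0 ∩ |DB|² = 293/2]
4. D_y = -13/2  [line -9·x + 14·y + 263/2 = 0 ∩ |DB|² = 293/2]
   → D = (9/2, -13/2)

C = (4, -13)
D = (9/2, -13/2)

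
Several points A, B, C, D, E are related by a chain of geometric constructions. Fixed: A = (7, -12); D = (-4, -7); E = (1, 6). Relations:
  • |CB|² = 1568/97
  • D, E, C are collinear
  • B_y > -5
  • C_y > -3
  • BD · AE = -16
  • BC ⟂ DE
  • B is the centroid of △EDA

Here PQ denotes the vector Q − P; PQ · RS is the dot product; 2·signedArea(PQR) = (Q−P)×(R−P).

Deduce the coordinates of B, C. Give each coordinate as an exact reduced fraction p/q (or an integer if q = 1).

1. B_x = 4/3  [B is the centroid of △EDA]
2. B_y = -13/3  [B is the centroid of △EDA]
   → B = (4/3, -13/3)
3. C_x = -704/291  [D, E, C are collinear ∩ BC ⟂ DE]
4. C_y = -841/291  [D, E, C are collinear ∩ BC ⟂ DE]
   → C = (-704/291, -841/291)

B = (4/3, -13/3)
C = (-704/291, -841/291)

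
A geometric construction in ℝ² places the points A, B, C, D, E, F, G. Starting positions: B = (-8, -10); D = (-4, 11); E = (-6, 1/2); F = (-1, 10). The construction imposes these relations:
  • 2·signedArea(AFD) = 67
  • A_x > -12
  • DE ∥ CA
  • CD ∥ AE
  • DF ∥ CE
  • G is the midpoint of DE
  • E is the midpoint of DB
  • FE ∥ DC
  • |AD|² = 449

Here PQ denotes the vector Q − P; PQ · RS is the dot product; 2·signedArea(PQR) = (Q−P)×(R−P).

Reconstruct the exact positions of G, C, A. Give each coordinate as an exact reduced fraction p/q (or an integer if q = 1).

A = (-11, -9)
C = (-9, 3/2)
G = (-5, 23/4)

1. G_x = -5  [G is the midpoint of DE]
2. G_y = 23/4  [G is the midpoint of DE]
   → G = (-5, 23/4)
3. C_x = -9  [DF ∥ CE ∩ FE ∥ DC]
4. C_y = 3/2  [DF ∥ CE ∩ FE ∥ DC]
   → C = (-9, 3/2)
5. A_x = -11  [CD ∥ AE ∩ DE ∥ CA]
6. A_y = -9  [CD ∥ AE ∩ DE ∥ CA]
   → A = (-11, -9)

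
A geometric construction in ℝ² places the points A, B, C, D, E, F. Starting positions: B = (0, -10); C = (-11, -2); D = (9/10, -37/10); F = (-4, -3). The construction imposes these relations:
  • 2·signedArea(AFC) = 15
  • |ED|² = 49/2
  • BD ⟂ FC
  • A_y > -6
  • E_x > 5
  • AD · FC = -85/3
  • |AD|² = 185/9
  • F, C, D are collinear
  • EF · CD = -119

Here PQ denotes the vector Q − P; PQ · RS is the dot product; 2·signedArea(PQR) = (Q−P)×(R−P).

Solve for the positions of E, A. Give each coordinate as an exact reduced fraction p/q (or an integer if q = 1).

1. E_x = 29/5  [line -119/10·x + 17/10·y + 153/2 = 0 ∩ |ED|² = 49/2]
2. E_y = -22/5  [line -119/10·x + 17/10·y + 153/2 = 0 ∩ |ED|² = 49/2]
   → E = (29/5, -22/5)
3. A_x = -101/30  [2·signedArea(AFC) = 15 ∩ AD · FC = -85/3]
4. A_y = -157/30  [2·signedArea(AFC) = 15 ∩ AD · FC = -85/3]
   → A = (-101/30, -157/30)

A = (-101/30, -157/30)
E = (29/5, -22/5)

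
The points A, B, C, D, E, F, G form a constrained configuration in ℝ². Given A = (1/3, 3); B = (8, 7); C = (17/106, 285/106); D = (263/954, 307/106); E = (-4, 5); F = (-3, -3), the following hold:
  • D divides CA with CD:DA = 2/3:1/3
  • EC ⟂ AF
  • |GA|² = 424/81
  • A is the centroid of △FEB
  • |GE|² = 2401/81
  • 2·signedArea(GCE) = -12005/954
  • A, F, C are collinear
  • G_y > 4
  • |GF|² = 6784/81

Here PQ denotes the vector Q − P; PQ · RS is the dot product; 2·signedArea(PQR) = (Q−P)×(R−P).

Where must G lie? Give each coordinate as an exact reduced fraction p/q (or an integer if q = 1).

G = (13/9, 5)

1. G_x = 13/9  [line -245/106·x + -441/106·y + 11515/477 = 0 ∩ |GF|² = 6784/81]
2. G_y = 5  [line -245/106·x + -441/106·y + 11515/477 = 0 ∩ |GF|² = 6784/81]
   → G = (13/9, 5)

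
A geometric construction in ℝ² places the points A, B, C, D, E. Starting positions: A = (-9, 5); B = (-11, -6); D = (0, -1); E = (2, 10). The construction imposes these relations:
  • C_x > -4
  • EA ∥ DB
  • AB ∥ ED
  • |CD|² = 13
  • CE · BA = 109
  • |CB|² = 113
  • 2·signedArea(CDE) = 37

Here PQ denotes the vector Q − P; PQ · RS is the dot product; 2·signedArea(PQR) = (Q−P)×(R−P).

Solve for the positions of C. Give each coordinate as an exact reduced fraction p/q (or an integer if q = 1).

C = (-3, 1)

1. C_x = -3  [2·signedArea(CDE) = 37 ∩ CE · BA = 109]
2. C_y = 1  [2·signedArea(CDE) = 37 ∩ CE · BA = 109]
   → C = (-3, 1)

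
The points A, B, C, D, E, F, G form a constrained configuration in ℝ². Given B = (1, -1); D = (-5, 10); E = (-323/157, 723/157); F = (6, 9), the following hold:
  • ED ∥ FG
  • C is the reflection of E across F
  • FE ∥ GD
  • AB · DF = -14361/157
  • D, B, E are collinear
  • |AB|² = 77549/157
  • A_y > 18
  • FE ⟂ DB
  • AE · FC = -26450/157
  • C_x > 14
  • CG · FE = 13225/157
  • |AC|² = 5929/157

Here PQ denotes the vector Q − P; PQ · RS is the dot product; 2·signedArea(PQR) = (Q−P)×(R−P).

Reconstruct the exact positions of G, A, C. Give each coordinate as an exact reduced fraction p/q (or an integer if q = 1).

A = (1745/157, 2950/157)
C = (2207/157, 2103/157)
G = (480/157, 2260/157)

1. G_x = 480/157  [FE ∥ GD ∩ ED ∥ FG]
2. G_y = 2260/157  [FE ∥ GD ∩ ED ∥ FG]
   → G = (480/157, 2260/157)
3. A_x = 1745/157  [line -11·x + 1·y + 16245/157 = 0 ∩ |AB|² = 77549/157]
4. A_y = 2950/157  [line -11·x + 1·y + 16245/157 = 0 ∩ |AB|² = 77549/157]
   → A = (1745/157, 2950/157)
5. C_x = 2207/157  [C is the reflection of E across F]
6. C_y = 2103/157  [C is the reflection of E across F]
   → C = (2207/157, 2103/157)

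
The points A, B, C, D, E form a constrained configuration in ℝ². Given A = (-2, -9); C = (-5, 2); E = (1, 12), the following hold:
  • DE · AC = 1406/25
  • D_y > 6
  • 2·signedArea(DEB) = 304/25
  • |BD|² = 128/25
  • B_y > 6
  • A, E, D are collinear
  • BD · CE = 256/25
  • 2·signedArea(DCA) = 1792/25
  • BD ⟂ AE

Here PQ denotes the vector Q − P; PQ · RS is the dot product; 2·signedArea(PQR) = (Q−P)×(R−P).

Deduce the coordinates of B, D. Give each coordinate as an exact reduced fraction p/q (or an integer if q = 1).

B = (-2, 7)
D = (6/25, 167/25)

1. D_x = 6/25  [A, E, D are collinear ∩ 2·signedArea(DCA) = 1792/25]
2. D_y = 167/25  [A, E, D are collinear ∩ 2·signedArea(DCA) = 1792/25]
   → D = (6/25, 167/25)
3. B_x = -2  [BD · CE = 256/25 ∩ BD ⟂ AE]
4. B_y = 7  [BD · CE = 256/25 ∩ BD ⟂ AE]
   → B = (-2, 7)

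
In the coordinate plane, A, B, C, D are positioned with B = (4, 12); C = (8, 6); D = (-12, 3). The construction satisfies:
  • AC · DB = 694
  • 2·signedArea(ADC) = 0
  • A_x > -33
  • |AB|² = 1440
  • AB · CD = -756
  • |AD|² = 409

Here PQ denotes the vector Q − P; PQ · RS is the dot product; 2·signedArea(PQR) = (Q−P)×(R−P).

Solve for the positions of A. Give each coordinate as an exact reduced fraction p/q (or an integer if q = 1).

A = (-32, 0)

1. A_x = -32  [2·signedArea(ADC) = 0 ∩ AC · DB = 694]
2. A_y = 0  [2·signedArea(ADC) = 0 ∩ AC · DB = 694]
   → A = (-32, 0)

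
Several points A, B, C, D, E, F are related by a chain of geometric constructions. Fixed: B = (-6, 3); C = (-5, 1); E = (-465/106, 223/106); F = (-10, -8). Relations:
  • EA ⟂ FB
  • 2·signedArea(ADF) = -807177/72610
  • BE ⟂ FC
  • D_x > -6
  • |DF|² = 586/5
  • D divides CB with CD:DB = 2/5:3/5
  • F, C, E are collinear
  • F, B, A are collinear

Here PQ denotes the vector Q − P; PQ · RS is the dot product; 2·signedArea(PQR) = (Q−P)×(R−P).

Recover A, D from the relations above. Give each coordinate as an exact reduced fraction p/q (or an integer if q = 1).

1. A_x = -44288/7261  [F, B, A are collinear ∩ EA ⟂ FB]
2. A_y = 39595/14522  [F, B, A are collinear ∩ EA ⟂ FB]
   → A = (-44288/7261, 39595/14522)
3. D_x = -27/5  [D divides CB with CD:DB = 2/5:3/5]
4. D_y = 9/5  [D divides CB with CD:DB = 2/5:3/5]
   → D = (-27/5, 9/5)

A = (-44288/7261, 39595/14522)
D = (-27/5, 9/5)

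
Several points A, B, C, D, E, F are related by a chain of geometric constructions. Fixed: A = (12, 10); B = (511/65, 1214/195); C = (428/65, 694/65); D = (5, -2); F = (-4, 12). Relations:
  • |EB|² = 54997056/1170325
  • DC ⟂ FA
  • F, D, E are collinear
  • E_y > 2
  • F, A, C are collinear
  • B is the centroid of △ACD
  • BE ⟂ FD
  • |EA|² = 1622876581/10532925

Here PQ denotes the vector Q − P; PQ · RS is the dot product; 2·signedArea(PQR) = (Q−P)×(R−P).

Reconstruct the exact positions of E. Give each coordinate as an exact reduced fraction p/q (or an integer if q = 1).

1. E_x = 37723/18005  [F, D, E are collinear ∩ BE ⟂ FD]
2. E_y = 136046/54015  [F, D, E are collinear ∩ BE ⟂ FD]
   → E = (37723/18005, 136046/54015)

E = (37723/18005, 136046/54015)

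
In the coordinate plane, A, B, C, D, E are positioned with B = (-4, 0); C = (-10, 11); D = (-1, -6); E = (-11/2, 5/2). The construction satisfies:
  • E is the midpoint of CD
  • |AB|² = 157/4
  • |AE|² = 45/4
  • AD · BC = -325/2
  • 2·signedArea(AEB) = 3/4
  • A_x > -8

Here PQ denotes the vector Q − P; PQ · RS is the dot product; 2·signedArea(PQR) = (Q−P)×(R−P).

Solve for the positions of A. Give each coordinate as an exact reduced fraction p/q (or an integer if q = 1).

A = (-7, 11/2)

1. A_x = -7  [2·signedArea(AEB) = 3/4 ∩ AD · BC = -325/2]
2. A_y = 11/2  [2·signedArea(AEB) = 3/4 ∩ AD · BC = -325/2]
   → A = (-7, 11/2)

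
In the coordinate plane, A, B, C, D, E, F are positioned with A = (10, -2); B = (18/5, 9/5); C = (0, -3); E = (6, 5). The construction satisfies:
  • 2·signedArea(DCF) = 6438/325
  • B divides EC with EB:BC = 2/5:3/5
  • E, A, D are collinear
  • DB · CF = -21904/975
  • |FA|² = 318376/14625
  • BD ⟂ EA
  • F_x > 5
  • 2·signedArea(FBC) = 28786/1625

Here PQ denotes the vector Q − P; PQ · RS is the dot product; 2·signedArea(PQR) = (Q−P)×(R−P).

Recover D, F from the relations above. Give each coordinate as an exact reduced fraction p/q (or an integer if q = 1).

D = (2206/325, 1177/325)
F = (5456/975, -448/975)

1. D_x = 2206/325  [E, A, D are collinear ∩ BD ⟂ EA]
2. D_y = 1177/325  [E, A, D are collinear ∩ BD ⟂ EA]
   → D = (2206/325, 1177/325)
3. F_x = 5456/975  [2·signedArea(FBC) = 28786/1625 ∩ 2·signedArea(DCF) = 6438/325]
4. F_y = -448/975  [2·signedArea(FBC) = 28786/1625 ∩ 2·signedArea(DCF) = 6438/325]
   → F = (5456/975, -448/975)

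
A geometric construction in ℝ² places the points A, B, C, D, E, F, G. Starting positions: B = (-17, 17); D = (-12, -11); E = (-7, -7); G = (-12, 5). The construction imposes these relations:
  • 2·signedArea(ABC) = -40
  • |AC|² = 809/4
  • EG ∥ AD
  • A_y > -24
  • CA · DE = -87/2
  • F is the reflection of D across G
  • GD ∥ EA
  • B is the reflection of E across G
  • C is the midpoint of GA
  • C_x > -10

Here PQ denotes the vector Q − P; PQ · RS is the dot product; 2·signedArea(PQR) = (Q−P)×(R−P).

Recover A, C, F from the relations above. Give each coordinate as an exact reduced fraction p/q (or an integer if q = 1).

A = (-7, -23)
C = (-19/2, -9)
F = (-12, 21)

1. A_x = -7  [EG ∥ AD ∩ GD ∥ EA]
2. A_y = -23  [EG ∥ AD ∩ GD ∥ EA]
   → A = (-7, -23)
3. C_x = -19/2  [C is the midpoint of GA]
4. C_y = -9  [C is the midpoint of GA]
   → C = (-19/2, -9)
5. F_x = -12  [F is the reflection of D across G]
6. F_y = 21  [F is the reflection of D across G]
   → F = (-12, 21)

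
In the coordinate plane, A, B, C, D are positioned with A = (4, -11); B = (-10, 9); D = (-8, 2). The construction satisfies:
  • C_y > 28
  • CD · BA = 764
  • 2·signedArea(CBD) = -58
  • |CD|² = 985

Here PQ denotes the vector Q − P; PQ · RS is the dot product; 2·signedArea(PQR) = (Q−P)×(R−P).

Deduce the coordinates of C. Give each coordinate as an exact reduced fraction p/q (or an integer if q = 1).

1. C_x = -24  [2·signedArea(CBD) = -58 ∩ CD · BA = 764]
2. C_y = 29  [2·signedArea(CBD) = -58 ∩ CD · BA = 764]
   → C = (-24, 29)

C = (-24, 29)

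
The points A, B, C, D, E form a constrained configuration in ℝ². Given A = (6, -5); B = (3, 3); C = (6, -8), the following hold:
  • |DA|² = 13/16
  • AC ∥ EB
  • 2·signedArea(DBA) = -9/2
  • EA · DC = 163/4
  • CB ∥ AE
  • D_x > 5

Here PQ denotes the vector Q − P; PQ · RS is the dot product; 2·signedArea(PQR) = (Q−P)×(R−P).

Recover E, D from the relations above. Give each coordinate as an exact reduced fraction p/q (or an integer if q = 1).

D = (21/4, -9/2)
E = (3, 6)

1. E_x = 3  [AC ∥ EB ∩ CB ∥ AE]
2. E_y = 6  [AC ∥ EB ∩ CB ∥ AE]
   → E = (3, 6)
3. D_x = 21/4  [2·signedArea(DBA) = -9/2 ∩ EA · DC = 163/4]
4. D_y = -9/2  [2·signedArea(DBA) = -9/2 ∩ EA · DC = 163/4]
   → D = (21/4, -9/2)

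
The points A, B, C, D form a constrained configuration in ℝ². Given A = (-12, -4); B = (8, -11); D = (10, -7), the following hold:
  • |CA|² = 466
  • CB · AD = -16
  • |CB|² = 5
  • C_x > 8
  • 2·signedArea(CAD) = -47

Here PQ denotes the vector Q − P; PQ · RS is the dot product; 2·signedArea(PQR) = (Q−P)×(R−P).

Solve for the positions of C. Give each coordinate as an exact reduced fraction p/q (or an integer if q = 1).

1. C_x = 9  [2·signedArea(CAD) = -47 ∩ CB · AD = -16]
2. C_y = -9  [2·signedArea(CAD) = -47 ∩ CB · AD = -16]
   → C = (9, -9)

C = (9, -9)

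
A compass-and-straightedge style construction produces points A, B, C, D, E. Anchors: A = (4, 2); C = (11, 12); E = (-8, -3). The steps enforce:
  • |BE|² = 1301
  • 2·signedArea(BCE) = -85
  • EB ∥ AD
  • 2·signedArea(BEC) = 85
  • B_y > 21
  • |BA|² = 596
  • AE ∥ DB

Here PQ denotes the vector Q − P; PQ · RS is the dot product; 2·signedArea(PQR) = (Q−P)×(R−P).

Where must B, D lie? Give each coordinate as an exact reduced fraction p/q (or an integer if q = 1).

B = (18, 22)
D = (30, 27)

1. B_x = 18  [line -15·x + 19·y + -148 = 0 ∩ |BE|² = 1301]
2. B_y = 22  [line -15·x + 19·y + -148 = 0 ∩ |BE|² = 1301]
   → B = (18, 22)
3. D_x = 30  [AE ∥ DB ∩ EB ∥ AD]
4. D_y = 27  [AE ∥ DB ∩ EB ∥ AD]
   → D = (30, 27)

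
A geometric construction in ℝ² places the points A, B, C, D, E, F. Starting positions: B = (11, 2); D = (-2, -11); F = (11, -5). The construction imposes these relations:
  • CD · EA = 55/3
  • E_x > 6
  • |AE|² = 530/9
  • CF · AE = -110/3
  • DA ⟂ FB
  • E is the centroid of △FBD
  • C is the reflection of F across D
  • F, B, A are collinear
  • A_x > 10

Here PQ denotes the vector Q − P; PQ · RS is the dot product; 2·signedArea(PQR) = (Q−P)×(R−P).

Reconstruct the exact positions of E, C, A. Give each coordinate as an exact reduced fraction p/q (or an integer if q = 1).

A = (11, -11)
C = (-15, -17)
E = (20/3, -14/3)

1. E_x = 20/3  [E is the centroid of △FBD]
2. E_y = -14/3  [E is the centroid of △FBD]
   → E = (20/3, -14/3)
3. C_x = -15  [C is the reflection of F across D]
4. C_y = -17  [C is the reflection of F across D]
   → C = (-15, -17)
5. A_x = 11  [F, B, A are collinear ∩ DA ⟂ FB]
6. A_y = -11  [F, B, A are collinear ∩ DA ⟂ FB]
   → A = (11, -11)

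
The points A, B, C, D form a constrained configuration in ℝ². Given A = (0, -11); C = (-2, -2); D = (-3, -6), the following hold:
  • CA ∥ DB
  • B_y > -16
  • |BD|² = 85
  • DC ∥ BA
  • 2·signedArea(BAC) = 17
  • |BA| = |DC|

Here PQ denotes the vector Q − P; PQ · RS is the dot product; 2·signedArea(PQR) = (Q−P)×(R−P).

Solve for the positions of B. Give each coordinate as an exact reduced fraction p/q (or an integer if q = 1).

B = (-1, -15)

1. B_x = -1  [DC ∥ BA ∩ CA ∥ DB]
2. B_y = -15  [DC ∥ BA ∩ CA ∥ DB]
   → B = (-1, -15)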